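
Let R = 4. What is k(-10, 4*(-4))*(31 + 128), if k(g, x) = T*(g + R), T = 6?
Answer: -5724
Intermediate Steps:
k(g, x) = 24 + 6*g (k(g, x) = 6*(g + 4) = 6*(4 + g) = 24 + 6*g)
k(-10, 4*(-4))*(31 + 128) = (24 + 6*(-10))*(31 + 128) = (24 - 60)*159 = -36*159 = -5724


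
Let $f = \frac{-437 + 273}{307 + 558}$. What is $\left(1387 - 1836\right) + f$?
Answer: $- \frac{388549}{865} \approx -449.19$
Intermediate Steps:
$f = - \frac{164}{865} \approx -0.1896$
$\left(1387 - 1836\right) + f = \left(1387 - 1836\right) - \frac{164}{865} = -449 - \frac{164}{865} = - \frac{388549}{865}$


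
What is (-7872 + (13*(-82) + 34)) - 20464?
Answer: -29368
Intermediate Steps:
(-7872 + (13*(-82) + 34)) - 20464 = (-7872 + (-1066 + 34)) - 20464 = (-7872 - 1032) - 20464 = -8904 - 20464 = -29368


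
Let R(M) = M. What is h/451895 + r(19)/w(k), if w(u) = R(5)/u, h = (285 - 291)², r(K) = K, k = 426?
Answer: 731527662/451895 ≈ 1618.8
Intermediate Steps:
h = 36 (h = (-6)² = 36)
w(u) = 5/u
h/451895 + r(19)/w(k) = 36/451895 + 19/((5/426)) = 36*(1/451895) + 19/((5*(1/426))) = 36/451895 + 19/(5/426) = 36/451895 + 19*(426/5) = 36/451895 + 8094/5 = 731527662/451895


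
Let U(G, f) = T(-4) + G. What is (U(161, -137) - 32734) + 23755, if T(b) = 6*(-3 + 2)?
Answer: -8824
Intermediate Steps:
T(b) = -6 (T(b) = 6*(-1) = -6)
U(G, f) = -6 + G
(U(161, -137) - 32734) + 23755 = ((-6 + 161) - 32734) + 23755 = (155 - 32734) + 23755 = -32579 + 23755 = -8824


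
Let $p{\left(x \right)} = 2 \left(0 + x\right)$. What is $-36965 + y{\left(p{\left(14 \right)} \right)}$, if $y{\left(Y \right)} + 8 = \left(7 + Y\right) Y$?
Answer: $-35993$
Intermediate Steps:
$p{\left(x \right)} = 2 x$
$y{\left(Y \right)} = -8 + Y \left(7 + Y\right)$ ($y{\left(Y \right)} = -8 + \left(7 + Y\right) Y = -8 + Y \left(7 + Y\right)$)
$-36965 + y{\left(p{\left(14 \right)} \right)} = -36965 + \left(-8 + \left(2 \cdot 14\right)^{2} + 7 \cdot 2 \cdot 14\right) = -36965 + \left(-8 + 28^{2} + 7 \cdot 28\right) = -36965 + \left(-8 + 784 + 196\right) = -36965 + 972 = -35993$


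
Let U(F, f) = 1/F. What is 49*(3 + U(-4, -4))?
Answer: 539/4 ≈ 134.75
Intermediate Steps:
49*(3 + U(-4, -4)) = 49*(3 + 1/(-4)) = 49*(3 - ¼) = 49*(11/4) = 539/4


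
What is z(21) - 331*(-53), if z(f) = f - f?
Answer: 17543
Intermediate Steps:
z(f) = 0
z(21) - 331*(-53) = 0 - 331*(-53) = 0 + 17543 = 17543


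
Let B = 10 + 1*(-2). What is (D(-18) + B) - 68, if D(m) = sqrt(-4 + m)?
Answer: -60 + I*sqrt(22) ≈ -60.0 + 4.6904*I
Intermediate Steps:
B = 8 (B = 10 - 2 = 8)
(D(-18) + B) - 68 = (sqrt(-4 - 18) + 8) - 68 = (sqrt(-22) + 8) - 68 = (I*sqrt(22) + 8) - 68 = (8 + I*sqrt(22)) - 68 = -60 + I*sqrt(22)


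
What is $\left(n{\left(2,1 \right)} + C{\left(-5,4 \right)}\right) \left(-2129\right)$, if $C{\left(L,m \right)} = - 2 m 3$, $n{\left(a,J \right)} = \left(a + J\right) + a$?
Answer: $40451$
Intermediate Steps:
$n{\left(a,J \right)} = J + 2 a$ ($n{\left(a,J \right)} = \left(J + a\right) + a = J + 2 a$)
$C{\left(L,m \right)} = - 6 m$
$\left(n{\left(2,1 \right)} + C{\left(-5,4 \right)}\right) \left(-2129\right) = \left(\left(1 + 2 \cdot 2\right) - 24\right) \left(-2129\right) = \left(\left(1 + 4\right) - 24\right) \left(-2129\right) = \left(5 - 24\right) \left(-2129\right) = \left(-19\right) \left(-2129\right) = 40451$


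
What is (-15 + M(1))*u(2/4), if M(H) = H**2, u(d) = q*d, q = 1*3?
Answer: -21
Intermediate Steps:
q = 3
u(d) = 3*d
(-15 + M(1))*u(2/4) = (-15 + 1**2)*(3*(2/4)) = (-15 + 1)*(3*(2*(1/4))) = -42/2 = -14*3/2 = -21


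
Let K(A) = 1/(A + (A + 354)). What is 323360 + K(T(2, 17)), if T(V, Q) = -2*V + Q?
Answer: 122876801/380 ≈ 3.2336e+5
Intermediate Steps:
T(V, Q) = Q - 2*V
K(A) = 1/(354 + 2*A) (K(A) = 1/(A + (354 + A)) = 1/(354 + 2*A))
323360 + K(T(2, 17)) = 323360 + 1/(2*(177 + (17 - 2*2))) = 323360 + 1/(2*(177 + (17 - 4))) = 323360 + 1/(2*(177 + 13)) = 323360 + (½)/190 = 323360 + (½)*(1/190) = 323360 + 1/380 = 122876801/380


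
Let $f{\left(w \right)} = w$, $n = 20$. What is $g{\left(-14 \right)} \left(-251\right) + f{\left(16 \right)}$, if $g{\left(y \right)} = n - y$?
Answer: $-8518$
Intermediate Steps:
$g{\left(y \right)} = 20 - y$
$g{\left(-14 \right)} \left(-251\right) + f{\left(16 \right)} = \left(20 - -14\right) \left(-251\right) + 16 = \left(20 + 14\right) \left(-251\right) + 16 = 34 \left(-251\right) + 16 = -8534 + 16 = -8518$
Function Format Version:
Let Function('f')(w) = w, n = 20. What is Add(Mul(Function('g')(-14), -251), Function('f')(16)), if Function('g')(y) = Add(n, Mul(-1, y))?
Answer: -8518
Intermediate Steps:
Function('g')(y) = Add(20, Mul(-1, y))
Add(Mul(Function('g')(-14), -251), Function('f')(16)) = Add(Mul(Add(20, Mul(-1, -14)), -251), 16) = Add(Mul(Add(20, 14), -251), 16) = Add(Mul(34, -251), 16) = Add(-8534, 16) = -8518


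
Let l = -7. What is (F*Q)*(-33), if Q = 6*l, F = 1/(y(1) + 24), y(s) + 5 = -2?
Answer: 1386/17 ≈ 81.529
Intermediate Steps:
y(s) = -7 (y(s) = -5 - 2 = -7)
F = 1/17 (F = 1/(-7 + 24) = 1/17 ≈ 0.058824)
Q = -42 (Q = 6*(-7) = -42)
(F*Q)*(-33) = ((1/17)*(-42))*(-33) = -42/17*(-33) = 1386/17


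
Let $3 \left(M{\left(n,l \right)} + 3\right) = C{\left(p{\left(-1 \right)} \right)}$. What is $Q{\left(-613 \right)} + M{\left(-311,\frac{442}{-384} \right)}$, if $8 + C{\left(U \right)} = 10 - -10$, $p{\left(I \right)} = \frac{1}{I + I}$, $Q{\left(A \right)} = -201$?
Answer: $-200$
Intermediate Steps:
$p{\left(I \right)} = \frac{1}{2 I}$
$C{\left(U \right)} = 12$ ($C{\left(U \right)} = -8 + \left(10 - -10\right) = -8 + \left(10 + 10\right) = -8 + 20 = 12$)
$M{\left(n,l \right)} = 1$ ($M{\left(n,l \right)} = -3 + \frac{1}{3} \cdot 12 = -3 + 4 = 1$)
$Q{\left(-613 \right)} + M{\left(-311,\frac{442}{-384} \right)} = -201 + 1 = -200$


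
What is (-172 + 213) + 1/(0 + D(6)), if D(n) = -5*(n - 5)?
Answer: 204/5 ≈ 40.800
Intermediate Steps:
D(n) = 25 - 5*n (D(n) = -5*(-5 + n) = 25 - 5*n)
(-172 + 213) + 1/(0 + D(6)) = (-172 + 213) + 1/(0 + (25 - 5*6)) = 41 + 1/(0 + (25 - 30)) = 41 + 1/(0 - 5) = 41 + 1/(-5) = 41 - ⅕ = 204/5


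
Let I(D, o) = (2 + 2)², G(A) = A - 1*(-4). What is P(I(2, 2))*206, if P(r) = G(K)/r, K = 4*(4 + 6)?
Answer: 1133/2 ≈ 566.50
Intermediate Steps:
K = 40 (K = 4*10 = 40)
G(A) = 4 + A (G(A) = A + 4 = 4 + A)
I(D, o) = 16 (I(D, o) = 4² = 16)
P(r) = 44/r (P(r) = (4 + 40)/r = 44/r)
P(I(2, 2))*206 = (44/16)*206 = (44*(1/16))*206 = (11/4)*206 = 1133/2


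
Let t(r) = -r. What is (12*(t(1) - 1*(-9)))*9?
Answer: 864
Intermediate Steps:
(12*(t(1) - 1*(-9)))*9 = (12*(-1*1 - 1*(-9)))*9 = (12*(-1 + 9))*9 = (12*8)*9 = 96*9 = 864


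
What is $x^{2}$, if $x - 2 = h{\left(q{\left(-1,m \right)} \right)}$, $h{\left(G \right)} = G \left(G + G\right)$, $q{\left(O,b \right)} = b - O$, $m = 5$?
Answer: $5476$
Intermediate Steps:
$h{\left(G \right)} = 2 G^{2}$ ($h{\left(G \right)} = G 2 G = 2 G^{2}$)
$x = 74$ ($x = 2 + 2 \left(5 - -1\right)^{2} = 2 + 2 \left(5 + 1\right)^{2} = 2 + 2 \cdot 6^{2} = 2 + 2 \cdot 36 = 2 + 72 = 74$)
$x^{2} = 74^{2} = 5476$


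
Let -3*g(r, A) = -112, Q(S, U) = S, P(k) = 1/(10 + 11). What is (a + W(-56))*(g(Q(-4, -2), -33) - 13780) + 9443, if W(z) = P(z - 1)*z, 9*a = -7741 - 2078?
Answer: 135354055/9 ≈ 1.5039e+7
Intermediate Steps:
P(k) = 1/21
g(r, A) = 112/3 (g(r, A) = -⅓*(-112) = 112/3)
a = -1091 (a = (-7741 - 2078)/9 = (⅑)*(-9819) = -1091)
W(z) = z/21
(a + W(-56))*(g(Q(-4, -2), -33) - 13780) + 9443 = (-1091 + (1/21)*(-56))*(112/3 - 13780) + 9443 = (-1091 - 8/3)*(-41228/3) + 9443 = -3281/3*(-41228/3) + 9443 = 135269068/9 + 9443 = 135354055/9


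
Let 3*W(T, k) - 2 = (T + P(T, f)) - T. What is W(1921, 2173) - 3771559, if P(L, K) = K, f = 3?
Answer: -11314672/3 ≈ -3.7716e+6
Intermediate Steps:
W(T, k) = 5/3 (W(T, k) = 2/3 + ((T + 3) - T)/3 = 2/3 + ((3 + T) - T)/3 = 2/3 + (1/3)*3 = 2/3 + 1 = 5/3)
W(1921, 2173) - 3771559 = 5/3 - 3771559 = -11314672/3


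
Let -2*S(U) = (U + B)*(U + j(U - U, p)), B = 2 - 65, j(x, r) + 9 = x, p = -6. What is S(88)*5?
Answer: -9875/2 ≈ -4937.5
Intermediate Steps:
j(x, r) = -9 + x
B = -63
S(U) = -(-63 + U)*(-9 + U)/2 (S(U) = -(U - 63)*(U + (-9 + (U - U)))/2 = -(-63 + U)*(U + (-9 + 0))/2 = -(-63 + U)*(U - 9)/2 = -(-63 + U)*(-9 + U)/2)
S(88)*5 = (-567/2 + 36*88 - 1/2*88**2)*5 = (-567/2 + 3168 - 1/2*7744)*5 = (-567/2 + 3168 - 3872)*5 = -1975/2*5 = -9875/2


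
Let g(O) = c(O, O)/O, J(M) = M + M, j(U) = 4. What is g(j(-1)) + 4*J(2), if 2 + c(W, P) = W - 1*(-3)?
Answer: 69/4 ≈ 17.250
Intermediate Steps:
c(W, P) = 1 + W (c(W, P) = -2 + (W - 1*(-3)) = -2 + (W + 3) = -2 + (3 + W) = 1 + W)
J(M) = 2*M
g(O) = (1 + O)/O
g(j(-1)) + 4*J(2) = (1 + 4)/4 + 4*(2*2) = (¼)*5 + 4*4 = 5/4 + 16 = 69/4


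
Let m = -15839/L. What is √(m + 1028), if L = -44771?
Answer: 3*√229030661913/44771 ≈ 32.068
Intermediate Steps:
m = 15839/44771 (m = -15839/(-44771) = -15839*(-1/44771) = 15839/44771 ≈ 0.35378)
√(m + 1028) = √(15839/44771 + 1028) = √(46040427/44771) = 3*√229030661913/44771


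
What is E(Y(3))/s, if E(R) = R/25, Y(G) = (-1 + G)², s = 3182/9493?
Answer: 18986/39775 ≈ 0.47733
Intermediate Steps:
s = 3182/9493 (s = 3182*(1/9493) = 3182/9493 ≈ 0.33519)
E(R) = R/25 (E(R) = R*(1/25) = R/25)
E(Y(3))/s = ((-1 + 3)²/25)/(3182/9493) = ((1/25)*2²)*(9493/3182) = ((1/25)*4)*(9493/3182) = (4/25)*(9493/3182) = 18986/39775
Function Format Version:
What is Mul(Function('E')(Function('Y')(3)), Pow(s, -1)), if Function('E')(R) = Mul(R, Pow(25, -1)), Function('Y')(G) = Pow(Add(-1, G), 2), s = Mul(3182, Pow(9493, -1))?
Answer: Rational(18986, 39775) ≈ 0.47733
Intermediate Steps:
s = Rational(3182, 9493) (s = Mul(3182, Rational(1, 9493)) = Rational(3182, 9493) ≈ 0.33519)
Function('E')(R) = Mul(Rational(1, 25), R) (Function('E')(R) = Mul(R, Rational(1, 25)) = Mul(Rational(1, 25), R))
Mul(Function('E')(Function('Y')(3)), Pow(s, -1)) = Mul(Mul(Rational(1, 25), Pow(Add(-1, 3), 2)), Pow(Rational(3182, 9493), -1)) = Mul(Mul(Rational(1, 25), Pow(2, 2)), Rational(9493, 3182)) = Mul(Mul(Rational(1, 25), 4), Rational(9493, 3182)) = Mul(Rational(4, 25), Rational(9493, 3182)) = Rational(18986, 39775)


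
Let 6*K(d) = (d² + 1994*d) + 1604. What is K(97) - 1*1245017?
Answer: -7265671/6 ≈ -1.2109e+6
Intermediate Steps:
K(d) = 802/3 + d²/6 + 997*d/3 (K(d) = ((d² + 1994*d) + 1604)/6 = (1604 + d² + 1994*d)/6 = 802/3 + d²/6 + 997*d/3)
K(97) - 1*1245017 = (802/3 + (⅙)*97² + (997/3)*97) - 1*1245017 = (802/3 + (⅙)*9409 + 96709/3) - 1245017 = (802/3 + 9409/6 + 96709/3) - 1245017 = 204431/6 - 1245017 = -7265671/6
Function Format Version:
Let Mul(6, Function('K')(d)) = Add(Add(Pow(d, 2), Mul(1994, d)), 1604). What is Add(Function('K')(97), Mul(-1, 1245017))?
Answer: Rational(-7265671, 6) ≈ -1.2109e+6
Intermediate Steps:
Function('K')(d) = Add(Rational(802, 3), Mul(Rational(1, 6), Pow(d, 2)), Mul(Rational(997, 3), d)) (Function('K')(d) = Mul(Rational(1, 6), Add(Add(Pow(d, 2), Mul(1994, d)), 1604)) = Mul(Rational(1, 6), Add(1604, Pow(d, 2), Mul(1994, d))) = Add(Rational(802, 3), Mul(Rational(1, 6), Pow(d, 2)), Mul(Rational(997, 3), d)))
Add(Function('K')(97), Mul(-1, 1245017)) = Add(Add(Rational(802, 3), Mul(Rational(1, 6), Pow(97, 2)), Mul(Rational(997, 3), 97)), Mul(-1, 1245017)) = Add(Add(Rational(802, 3), Mul(Rational(1, 6), 9409), Rational(96709, 3)), -1245017) = Add(Add(Rational(802, 3), Rational(9409, 6), Rational(96709, 3)), -1245017) = Add(Rational(204431, 6), -1245017) = Rational(-7265671, 6)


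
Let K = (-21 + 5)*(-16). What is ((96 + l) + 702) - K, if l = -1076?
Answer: -534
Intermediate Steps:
K = 256 (K = -16*(-16) = 256)
((96 + l) + 702) - K = ((96 - 1076) + 702) - 1*256 = (-980 + 702) - 256 = -278 - 256 = -534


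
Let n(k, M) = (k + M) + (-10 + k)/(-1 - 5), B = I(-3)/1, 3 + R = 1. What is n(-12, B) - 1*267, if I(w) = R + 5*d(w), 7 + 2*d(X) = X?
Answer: -907/3 ≈ -302.33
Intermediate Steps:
R = -2 (R = -3 + 1 = -2)
d(X) = -7/2 + X/2
I(w) = -39/2 + 5*w/2 (I(w) = -2 + 5*(-7/2 + w/2) = -2 + (-35/2 + 5*w/2) = -39/2 + 5*w/2)
B = -27 (B = (-39/2 + (5/2)*(-3))/1 = (-39/2 - 15/2)*1 = -27*1 = -27)
n(k, M) = 5/3 + M + 5*k/6 (n(k, M) = (M + k) + (-10 + k)/(-6) = (M + k) + (-10 + k)*(-1/6) = (M + k) + (5/3 - k/6) = 5/3 + M + 5*k/6)
n(-12, B) - 1*267 = (5/3 - 27 + (5/6)*(-12)) - 1*267 = (5/3 - 27 - 10) - 267 = -106/3 - 267 = -907/3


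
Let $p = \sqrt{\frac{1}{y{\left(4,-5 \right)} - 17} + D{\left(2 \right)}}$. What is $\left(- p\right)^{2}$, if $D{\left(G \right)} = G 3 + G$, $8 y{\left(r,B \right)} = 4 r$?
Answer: $\frac{119}{15} \approx 7.9333$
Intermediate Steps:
$y{\left(r,B \right)} = \frac{r}{2}$ ($y{\left(r,B \right)} = \frac{4 r}{8} = \frac{r}{2}$)
$D{\left(G \right)} = 4 G$ ($D{\left(G \right)} = 3 G + G = 4 G$)
$p = \frac{\sqrt{1785}}{15}$ ($p = \sqrt{\frac{1}{\frac{1}{2} \cdot 4 - 17} + 4 \cdot 2} = \sqrt{\frac{1}{2 - 17} + 8} = \sqrt{\frac{1}{-15} + 8} = \sqrt{- \frac{1}{15} + 8} = \sqrt{\frac{119}{15}} = \frac{\sqrt{1785}}{15} \approx 2.8166$)
$\left(- p\right)^{2} = \left(- \frac{\sqrt{1785}}{15}\right)^{2} = \frac{119}{15}$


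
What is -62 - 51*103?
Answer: -5315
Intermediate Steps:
-62 - 51*103 = -62 - 5253 = -5315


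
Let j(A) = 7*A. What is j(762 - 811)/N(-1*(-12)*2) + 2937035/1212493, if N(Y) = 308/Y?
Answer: -7906477/325303 ≈ -24.305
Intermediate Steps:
j(762 - 811)/N(-1*(-12)*2) + 2937035/1212493 = (7*(762 - 811))/((308/((-1*(-12)*2)))) + 2937035/1212493 = (7*(-49))/((308/((12*2)))) + 2937035*(1/1212493) = -343/(308/24) + 71635/29573 = -343/(308*(1/24)) + 71635/29573 = -343/77/6 + 71635/29573 = -343*6/77 + 71635/29573 = -294/11 + 71635/29573 = -7906477/325303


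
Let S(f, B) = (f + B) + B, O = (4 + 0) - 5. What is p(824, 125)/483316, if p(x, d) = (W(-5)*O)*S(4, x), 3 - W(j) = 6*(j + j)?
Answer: -26019/120829 ≈ -0.21534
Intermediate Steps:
O = -1 (O = 4 - 5 = -1)
S(f, B) = f + 2*B (S(f, B) = (B + f) + B = f + 2*B)
W(j) = 3 - 12*j (W(j) = 3 - 6*(j + j) = 3 - 6*2*j = 3 - 12*j)
p(x, d) = -252 - 126*x (p(x, d) = ((3 - 12*(-5))*(-1))*(4 + 2*x) = ((3 + 60)*(-1))*(4 + 2*x) = (63*(-1))*(4 + 2*x) = -63*(4 + 2*x) = -252 - 126*x)
p(824, 125)/483316 = (-252 - 126*824)/483316 = (-252 - 103824)*(1/483316) = -104076*1/483316 = -26019/120829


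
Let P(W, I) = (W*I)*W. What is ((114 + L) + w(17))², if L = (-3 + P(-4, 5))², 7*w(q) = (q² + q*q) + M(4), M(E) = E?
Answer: 1838951689/49 ≈ 3.7530e+7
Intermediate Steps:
P(W, I) = I*W² (P(W, I) = (I*W)*W = I*W²)
w(q) = 4/7 + 2*q²/7 (w(q) = ((q² + q*q) + 4)/7 = ((q² + q²) + 4)/7 = (2*q² + 4)/7 = (4 + 2*q²)/7 = 4/7 + 2*q²/7)
L = 5929 (L = (-3 + 5*(-4)²)² = (-3 + 5*16)² = (-3 + 80)² = 77² = 5929)
((114 + L) + w(17))² = ((114 + 5929) + (4/7 + (2/7)*17²))² = (6043 + (4/7 + (2/7)*289))² = (6043 + (4/7 + 578/7))² = (6043 + 582/7)² = (42883/7)² = 1838951689/49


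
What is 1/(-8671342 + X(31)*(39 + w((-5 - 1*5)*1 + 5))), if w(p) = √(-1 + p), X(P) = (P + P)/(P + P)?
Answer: -8671303/75191495717815 - I*√6/75191495717815 ≈ -1.1532e-7 - 3.2577e-14*I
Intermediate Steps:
X(P) = 1 (X(P) = (2*P)/((2*P)) = (2*P)*(1/(2*P)) = 1)
1/(-8671342 + X(31)*(39 + w((-5 - 1*5)*1 + 5))) = 1/(-8671342 + 1*(39 + √(-1 + ((-5 - 1*5)*1 + 5)))) = 1/(-8671342 + 1*(39 + √(-1 + ((-5 - 5)*1 + 5)))) = 1/(-8671342 + 1*(39 + √(-1 + (-10*1 + 5)))) = 1/(-8671342 + 1*(39 + √(-1 + (-10 + 5)))) = 1/(-8671342 + 1*(39 + √(-1 - 5))) = 1/(-8671342 + 1*(39 + √(-6))) = 1/(-8671342 + 1*(39 + I*√6)) = 1/(-8671342 + (39 + I*√6)) = 1/(-8671303 + I*√6)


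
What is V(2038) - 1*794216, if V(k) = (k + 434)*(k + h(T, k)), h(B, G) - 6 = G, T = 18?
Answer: 9296488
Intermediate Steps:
h(B, G) = 6 + G
V(k) = (6 + 2*k)*(434 + k) (V(k) = (k + 434)*(k + (6 + k)) = (434 + k)*(6 + 2*k) = (6 + 2*k)*(434 + k))
V(2038) - 1*794216 = (2604 + 2*2038² + 874*2038) - 1*794216 = (2604 + 2*4153444 + 1781212) - 794216 = (2604 + 8306888 + 1781212) - 794216 = 10090704 - 794216 = 9296488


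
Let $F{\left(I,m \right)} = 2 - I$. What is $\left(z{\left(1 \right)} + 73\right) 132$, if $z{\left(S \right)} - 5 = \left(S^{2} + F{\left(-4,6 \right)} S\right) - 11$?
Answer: $9768$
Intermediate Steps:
$z{\left(S \right)} = -6 + S^{2} + 6 S$ ($z{\left(S \right)} = 5 - \left(11 - S^{2} - \left(2 - -4\right) S\right) = 5 - \left(11 - S^{2} - \left(2 + 4\right) S\right) = 5 - \left(11 - S^{2} - 6 S\right) = 5 + \left(-11 + S^{2} + 6 S\right) = -6 + S^{2} + 6 S$)
$\left(z{\left(1 \right)} + 73\right) 132 = \left(\left(-6 + 1^{2} + 6 \cdot 1\right) + 73\right) 132 = \left(\left(-6 + 1 + 6\right) + 73\right) 132 = \left(1 + 73\right) 132 = 74 \cdot 132 = 9768$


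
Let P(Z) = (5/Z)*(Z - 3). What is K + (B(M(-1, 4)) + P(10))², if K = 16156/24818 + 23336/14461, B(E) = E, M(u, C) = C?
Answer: 42001043053/717786196 ≈ 58.515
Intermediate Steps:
P(Z) = 5*(-3 + Z)/Z (P(Z) = (5/Z)*(-3 + Z) = 5*(-3 + Z)/Z)
K = 406392382/179446549 (K = 16156*(1/24818) + 23336*(1/14461) = 8078/12409 + 23336/14461 = 406392382/179446549 ≈ 2.2647)
K + (B(M(-1, 4)) + P(10))² = 406392382/179446549 + (4 + (5 - 15/10))² = 406392382/179446549 + (4 + (5 - 15*⅒))² = 406392382/179446549 + (4 + (5 - 3/2))² = 406392382/179446549 + (4 + 7/2)² = 406392382/179446549 + (15/2)² = 406392382/179446549 + 225/4 = 42001043053/717786196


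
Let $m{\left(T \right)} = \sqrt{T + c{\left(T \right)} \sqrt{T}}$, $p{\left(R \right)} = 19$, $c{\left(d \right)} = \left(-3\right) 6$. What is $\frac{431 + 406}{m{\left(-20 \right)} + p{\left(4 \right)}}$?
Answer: $\frac{837}{19 + \sqrt{-20 - 36 i \sqrt{5}}} \approx 31.346 + 9.1383 i$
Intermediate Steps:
$c{\left(d \right)} = -18$
$m{\left(T \right)} = \sqrt{T - 18 \sqrt{T}}$
$\frac{431 + 406}{m{\left(-20 \right)} + p{\left(4 \right)}} = \frac{431 + 406}{\sqrt{-20 - 18 \sqrt{-20}} + 19} = \frac{837}{\sqrt{-20 - 18 \cdot 2 i \sqrt{5}} + 19} = \frac{837}{\sqrt{-20 - 36 i \sqrt{5}} + 19} = \frac{837}{19 + \sqrt{-20 - 36 i \sqrt{5}}}$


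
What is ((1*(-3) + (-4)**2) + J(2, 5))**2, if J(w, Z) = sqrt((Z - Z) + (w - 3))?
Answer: (13 + I)**2 ≈ 168.0 + 26.0*I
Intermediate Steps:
J(w, Z) = sqrt(-3 + w) (J(w, Z) = sqrt(0 + (-3 + w)) = sqrt(-3 + w))
((1*(-3) + (-4)**2) + J(2, 5))**2 = ((1*(-3) + (-4)**2) + sqrt(-3 + 2))**2 = ((-3 + 16) + sqrt(-1))**2 = (13 + I)**2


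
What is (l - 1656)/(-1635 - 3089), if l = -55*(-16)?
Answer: 194/1181 ≈ 0.16427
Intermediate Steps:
l = 880
(l - 1656)/(-1635 - 3089) = (880 - 1656)/(-1635 - 3089) = -776/(-4724) = -776*(-1/4724) = 194/1181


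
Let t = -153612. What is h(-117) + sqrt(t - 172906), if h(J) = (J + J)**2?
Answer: 54756 + I*sqrt(326518) ≈ 54756.0 + 571.42*I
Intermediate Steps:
h(J) = 4*J**2 (h(J) = (2*J)**2 = 4*J**2)
h(-117) + sqrt(t - 172906) = 4*(-117)**2 + sqrt(-153612 - 172906) = 4*13689 + sqrt(-326518) = 54756 + I*sqrt(326518)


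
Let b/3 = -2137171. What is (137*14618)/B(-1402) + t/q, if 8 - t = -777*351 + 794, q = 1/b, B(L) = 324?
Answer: -282455626589413/162 ≈ -1.7436e+12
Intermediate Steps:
b = -6411513 (b = 3*(-2137171) = -6411513)
q = -1/6411513 (q = 1/(-6411513) = -1/6411513 ≈ -1.5597e-7)
t = 271941 (t = 8 - (-777*351 + 794) = 8 - (-272727 + 794) = 8 - 1*(-271933) = 8 + 271933 = 271941)
(137*14618)/B(-1402) + t/q = (137*14618)/324 + 271941/(-1/6411513) = 2002666*(1/324) + 271941*(-6411513) = 1001333/162 - 1743553256733 = -282455626589413/162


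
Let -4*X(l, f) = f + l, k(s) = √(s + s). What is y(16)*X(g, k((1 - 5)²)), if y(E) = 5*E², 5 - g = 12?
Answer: 2240 - 1280*√2 ≈ 429.81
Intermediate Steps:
g = -7 (g = 5 - 1*12 = 5 - 12 = -7)
k(s) = √2*√s (k(s) = √(2*s) = √2*√s)
X(l, f) = -f/4 - l/4 (X(l, f) = -(f + l)/4 = -f/4 - l/4)
y(16)*X(g, k((1 - 5)²)) = (5*16²)*(-√2*√((1 - 5)²)/4 - ¼*(-7)) = (5*256)*(-√2*√((-4)²)/4 + 7/4) = 1280*(-√2*√16/4 + 7/4) = 1280*(-√2*4/4 + 7/4) = 1280*(-√2 + 7/4) = 1280*(7/4 - √2) = 2240 - 1280*√2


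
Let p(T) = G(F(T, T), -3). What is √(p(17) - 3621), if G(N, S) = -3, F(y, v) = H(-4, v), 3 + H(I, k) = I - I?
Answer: 2*I*√906 ≈ 60.2*I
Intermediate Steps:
H(I, k) = -3 (H(I, k) = -3 + (I - I) = -3 + 0 = -3)
F(y, v) = -3
p(T) = -3
√(p(17) - 3621) = √(-3 - 3621) = √(-3624) = 2*I*√906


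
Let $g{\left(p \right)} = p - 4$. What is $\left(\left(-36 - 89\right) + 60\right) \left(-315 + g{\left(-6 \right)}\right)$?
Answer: $21125$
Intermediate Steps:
$g{\left(p \right)} = -4 + p$ ($g{\left(p \right)} = p - 4 = -4 + p$)
$\left(\left(-36 - 89\right) + 60\right) \left(-315 + g{\left(-6 \right)}\right) = \left(\left(-36 - 89\right) + 60\right) \left(-315 - 10\right) = \left(-125 + 60\right) \left(-315 - 10\right) = \left(-65\right) \left(-325\right) = 21125$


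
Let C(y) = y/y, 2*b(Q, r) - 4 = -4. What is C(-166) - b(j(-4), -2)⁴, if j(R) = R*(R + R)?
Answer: 1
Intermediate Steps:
j(R) = 2*R² (j(R) = R*(2*R) = 2*R²)
b(Q, r) = 0 (b(Q, r) = 2 + (½)*(-4) = 2 - 2 = 0)
C(y) = 1
C(-166) - b(j(-4), -2)⁴ = 1 - 1*0⁴ = 1 - 1*0 = 1 + 0 = 1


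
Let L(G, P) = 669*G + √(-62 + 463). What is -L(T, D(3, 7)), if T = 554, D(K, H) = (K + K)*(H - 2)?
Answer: -370626 - √401 ≈ -3.7065e+5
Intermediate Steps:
D(K, H) = 2*K*(-2 + H) (D(K, H) = (2*K)*(-2 + H) = 2*K*(-2 + H))
L(G, P) = √401 + 669*G (L(G, P) = 669*G + √401 = √401 + 669*G)
-L(T, D(3, 7)) = -(√401 + 669*554) = -(√401 + 370626) = -(370626 + √401) = -370626 - √401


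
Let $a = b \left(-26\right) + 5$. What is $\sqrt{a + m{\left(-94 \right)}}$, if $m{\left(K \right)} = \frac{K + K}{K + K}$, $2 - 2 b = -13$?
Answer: $3 i \sqrt{21} \approx 13.748 i$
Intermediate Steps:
$b = \frac{15}{2}$ ($b = 1 - - \frac{13}{2} = 1 + \frac{13}{2} = \frac{15}{2} \approx 7.5$)
$m{\left(K \right)} = 1$ ($m{\left(K \right)} = \frac{2 K}{2 K} = 2 K \frac{1}{2 K} = 1$)
$a = -190$ ($a = \frac{15}{2} \left(-26\right) + 5 = -195 + 5 = -190$)
$\sqrt{a + m{\left(-94 \right)}} = \sqrt{-190 + 1} = \sqrt{-189} = 3 i \sqrt{21}$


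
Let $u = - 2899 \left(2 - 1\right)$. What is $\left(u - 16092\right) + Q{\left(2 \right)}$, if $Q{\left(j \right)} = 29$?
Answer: $-18962$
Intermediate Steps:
$u = -2899$ ($u = - 2899 \left(2 - 1\right) = \left(-2899\right) 1 = -2899$)
$\left(u - 16092\right) + Q{\left(2 \right)} = \left(-2899 - 16092\right) + 29 = -18991 + 29 = -18962$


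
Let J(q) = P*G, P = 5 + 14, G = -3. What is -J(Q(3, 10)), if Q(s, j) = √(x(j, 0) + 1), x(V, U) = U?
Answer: 57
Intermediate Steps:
P = 19
Q(s, j) = 1 (Q(s, j) = √(0 + 1) = √1 = 1)
J(q) = -57 (J(q) = 19*(-3) = -57)
-J(Q(3, 10)) = -1*(-57) = 57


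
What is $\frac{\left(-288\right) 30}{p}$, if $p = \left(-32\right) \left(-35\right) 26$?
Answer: $- \frac{27}{91} \approx -0.2967$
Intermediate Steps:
$p = 29120$ ($p = 1120 \cdot 26 = 29120$)
$\frac{\left(-288\right) 30}{p} = \frac{\left(-288\right) 30}{29120} = \left(-8640\right) \frac{1}{29120} = - \frac{27}{91}$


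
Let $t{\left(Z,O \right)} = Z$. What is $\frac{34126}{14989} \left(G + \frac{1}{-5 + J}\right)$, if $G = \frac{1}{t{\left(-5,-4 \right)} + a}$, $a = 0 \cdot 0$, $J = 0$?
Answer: $- \frac{68252}{74945} \approx -0.91069$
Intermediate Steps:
$a = 0$
$G = - \frac{1}{5}$ ($G = \frac{1}{-5 + 0} = \frac{1}{-5} = - \frac{1}{5} \approx -0.2$)
$\frac{34126}{14989} \left(G + \frac{1}{-5 + J}\right) = \frac{34126}{14989} \left(- \frac{1}{5} + \frac{1}{-5 + 0}\right) = 34126 \cdot \frac{1}{14989} \left(- \frac{1}{5} + \frac{1}{-5}\right) = \frac{34126 \left(- \frac{1}{5} - \frac{1}{5}\right)}{14989} = \frac{34126}{14989} \left(- \frac{2}{5}\right) = - \frac{68252}{74945}$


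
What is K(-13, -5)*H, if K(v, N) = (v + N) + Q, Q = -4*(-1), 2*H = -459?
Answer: 3213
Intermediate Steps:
H = -459/2 (H = (1/2)*(-459) = -459/2 ≈ -229.50)
Q = 4
K(v, N) = 4 + N + v (K(v, N) = (v + N) + 4 = (N + v) + 4 = 4 + N + v)
K(-13, -5)*H = (4 - 5 - 13)*(-459/2) = -14*(-459/2) = 3213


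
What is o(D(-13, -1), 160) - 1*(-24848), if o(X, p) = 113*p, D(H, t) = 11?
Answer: 42928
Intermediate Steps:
o(D(-13, -1), 160) - 1*(-24848) = 113*160 - 1*(-24848) = 18080 + 24848 = 42928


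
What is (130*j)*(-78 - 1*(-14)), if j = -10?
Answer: 83200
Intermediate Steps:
(130*j)*(-78 - 1*(-14)) = (130*(-10))*(-78 - 1*(-14)) = -1300*(-78 + 14) = -1300*(-64) = 83200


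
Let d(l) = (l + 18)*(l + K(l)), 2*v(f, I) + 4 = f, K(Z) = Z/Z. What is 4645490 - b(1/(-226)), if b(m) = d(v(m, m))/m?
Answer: 4196247317/904 ≈ 4.6419e+6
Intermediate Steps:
K(Z) = 1
v(f, I) = -2 + f/2
d(l) = (1 + l)*(18 + l) (d(l) = (l + 18)*(l + 1) = (18 + l)*(1 + l) = (1 + l)*(18 + l))
b(m) = (-20 + (-2 + m/2)² + 19*m/2)/m (b(m) = (18 + (-2 + m/2)² + 19*(-2 + m/2))/m = (18 + (-2 + m/2)² + (-38 + 19*m/2))/m = (-20 + (-2 + m/2)² + 19*m/2)/m)
4645490 - b(1/(-226)) = 4645490 - (15/2 - 16/(1/(-226)) + (¼)/(-226)) = 4645490 - (15/2 - 16/(-1/226) + (¼)*(-1/226)) = 4645490 - (15/2 - 16*(-226) - 1/904) = 4645490 - (15/2 + 3616 - 1/904) = 4645490 - 1*3275643/904 = 4645490 - 3275643/904 = 4196247317/904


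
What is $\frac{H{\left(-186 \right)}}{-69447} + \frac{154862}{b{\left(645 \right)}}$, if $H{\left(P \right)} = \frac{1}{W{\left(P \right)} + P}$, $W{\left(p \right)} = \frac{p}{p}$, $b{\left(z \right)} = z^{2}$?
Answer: $\frac{132641343941}{356330820825} \approx 0.37224$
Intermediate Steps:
$W{\left(p \right)} = 1$
$H{\left(P \right)} = \frac{1}{1 + P}$
$\frac{H{\left(-186 \right)}}{-69447} + \frac{154862}{b{\left(645 \right)}} = \frac{1}{\left(1 - 186\right) \left(-69447\right)} + \frac{154862}{645^{2}} = \frac{1}{-185} \left(- \frac{1}{69447}\right) + \frac{154862}{416025} = \left(- \frac{1}{185}\right) \left(- \frac{1}{69447}\right) + 154862 \cdot \frac{1}{416025} = \frac{1}{12847695} + \frac{154862}{416025} = \frac{132641343941}{356330820825}$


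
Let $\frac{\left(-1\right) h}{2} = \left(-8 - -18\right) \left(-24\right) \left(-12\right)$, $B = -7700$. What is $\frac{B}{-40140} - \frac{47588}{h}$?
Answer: $\frac{904877}{107040} \approx 8.4536$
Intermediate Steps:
$h = -5760$ ($h = - 2 \left(-8 - -18\right) \left(-24\right) \left(-12\right) = - 2 \left(-8 + 18\right) \left(-24\right) \left(-12\right) = - 2 \cdot 10 \left(-24\right) \left(-12\right) = - 2 \left(\left(-240\right) \left(-12\right)\right) = \left(-2\right) 2880 = -5760$)
$\frac{B}{-40140} - \frac{47588}{h} = - \frac{7700}{-40140} - \frac{47588}{-5760} = \left(-7700\right) \left(- \frac{1}{40140}\right) - - \frac{11897}{1440} = \frac{385}{2007} + \frac{11897}{1440} = \frac{904877}{107040}$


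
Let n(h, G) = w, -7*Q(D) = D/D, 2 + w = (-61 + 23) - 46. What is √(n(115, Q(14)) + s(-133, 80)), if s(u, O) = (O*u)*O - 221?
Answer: I*√851507 ≈ 922.77*I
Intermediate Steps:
w = -86 (w = -2 + ((-61 + 23) - 46) = -2 + (-38 - 46) = -2 - 84 = -86)
s(u, O) = -221 + u*O² (s(u, O) = u*O² - 221 = -221 + u*O²)
Q(D) = -⅐ (Q(D) = -D/(7*D) = -⅐*1 = -⅐)
n(h, G) = -86
√(n(115, Q(14)) + s(-133, 80)) = √(-86 + (-221 - 133*80²)) = √(-86 + (-221 - 133*6400)) = √(-86 + (-221 - 851200)) = √(-86 - 851421) = √(-851507) = I*√851507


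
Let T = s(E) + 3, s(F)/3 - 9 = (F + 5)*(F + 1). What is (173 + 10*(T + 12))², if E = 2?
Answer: 1495729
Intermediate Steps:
s(F) = 27 + 3*(1 + F)*(5 + F) (s(F) = 27 + 3*((F + 5)*(F + 1)) = 27 + 3*((5 + F)*(1 + F)) = 27 + 3*((1 + F)*(5 + F)) = 27 + 3*(1 + F)*(5 + F))
T = 93 (T = (42 + 3*2² + 18*2) + 3 = (42 + 3*4 + 36) + 3 = (42 + 12 + 36) + 3 = 90 + 3 = 93)
(173 + 10*(T + 12))² = (173 + 10*(93 + 12))² = (173 + 10*105)² = (173 + 1050)² = 1223² = 1495729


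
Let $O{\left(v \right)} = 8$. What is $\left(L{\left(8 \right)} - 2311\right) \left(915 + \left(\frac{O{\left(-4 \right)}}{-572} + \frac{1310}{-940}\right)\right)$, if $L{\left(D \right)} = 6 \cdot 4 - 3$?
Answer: $- \frac{14061182805}{6721} \approx -2.0921 \cdot 10^{6}$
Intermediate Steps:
$L{\left(D \right)} = 21$ ($L{\left(D \right)} = 24 - 3 = 21$)
$\left(L{\left(8 \right)} - 2311\right) \left(915 + \left(\frac{O{\left(-4 \right)}}{-572} + \frac{1310}{-940}\right)\right) = \left(21 - 2311\right) \left(915 + \left(\frac{8}{-572} + \frac{1310}{-940}\right)\right) = - 2290 \left(915 + \left(8 \left(- \frac{1}{572}\right) + 1310 \left(- \frac{1}{940}\right)\right)\right) = - 2290 \left(915 - \frac{18921}{13442}\right) = \left(-2290\right) \frac{12280509}{13442} = - \frac{14061182805}{6721}$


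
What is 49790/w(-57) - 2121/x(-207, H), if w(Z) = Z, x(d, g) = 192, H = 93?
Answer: -3226859/3648 ≈ -884.56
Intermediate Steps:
49790/w(-57) - 2121/x(-207, H) = 49790/(-57) - 2121/192 = 49790*(-1/57) - 2121*1/192 = -49790/57 - 707/64 = -3226859/3648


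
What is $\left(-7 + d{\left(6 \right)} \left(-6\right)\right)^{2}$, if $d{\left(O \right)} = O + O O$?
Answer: $67081$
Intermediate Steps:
$d{\left(O \right)} = O + O^{2}$
$\left(-7 + d{\left(6 \right)} \left(-6\right)\right)^{2} = \left(-7 + 6 \left(1 + 6\right) \left(-6\right)\right)^{2} = \left(-7 + 6 \cdot 7 \left(-6\right)\right)^{2} = \left(-7 + 42 \left(-6\right)\right)^{2} = \left(-7 - 252\right)^{2} = \left(-259\right)^{2} = 67081$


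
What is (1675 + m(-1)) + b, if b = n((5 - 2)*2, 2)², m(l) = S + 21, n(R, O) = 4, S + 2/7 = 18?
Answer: 12108/7 ≈ 1729.7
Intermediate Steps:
S = 124/7 (S = -2/7 + 18 = 124/7 ≈ 17.714)
m(l) = 271/7 (m(l) = 124/7 + 21 = 271/7)
b = 16 (b = 4² = 16)
(1675 + m(-1)) + b = (1675 + 271/7) + 16 = 11996/7 + 16 = 12108/7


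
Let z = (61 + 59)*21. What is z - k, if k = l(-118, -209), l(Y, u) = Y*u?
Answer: -22142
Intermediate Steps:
k = 24662 (k = -118*(-209) = 24662)
z = 2520 (z = 120*21 = 2520)
z - k = 2520 - 1*24662 = 2520 - 24662 = -22142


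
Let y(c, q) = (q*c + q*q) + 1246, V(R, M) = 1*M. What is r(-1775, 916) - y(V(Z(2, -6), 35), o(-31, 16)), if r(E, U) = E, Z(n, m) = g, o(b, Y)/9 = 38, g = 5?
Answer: -131955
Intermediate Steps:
o(b, Y) = 342 (o(b, Y) = 9*38 = 342)
Z(n, m) = 5
V(R, M) = M
y(c, q) = 1246 + q**2 + c*q (y(c, q) = (c*q + q**2) + 1246 = (q**2 + c*q) + 1246 = 1246 + q**2 + c*q)
r(-1775, 916) - y(V(Z(2, -6), 35), o(-31, 16)) = -1775 - (1246 + 342**2 + 35*342) = -1775 - (1246 + 116964 + 11970) = -1775 - 1*130180 = -1775 - 130180 = -131955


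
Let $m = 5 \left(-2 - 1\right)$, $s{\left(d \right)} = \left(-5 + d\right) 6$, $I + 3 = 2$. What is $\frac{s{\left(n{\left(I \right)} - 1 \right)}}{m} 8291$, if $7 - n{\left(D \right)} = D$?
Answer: $- \frac{33164}{5} \approx -6632.8$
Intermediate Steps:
$I = -1$ ($I = -3 + 2 = -1$)
$n{\left(D \right)} = 7 - D$
$s{\left(d \right)} = -30 + 6 d$
$m = -15$ ($m = 5 \left(-3\right) = -15$)
$\frac{s{\left(n{\left(I \right)} - 1 \right)}}{m} 8291 = \frac{-30 + 6 \left(\left(7 - -1\right) - 1\right)}{-15} \cdot 8291 = \left(-30 + 6 \left(\left(7 + 1\right) - 1\right)\right) \left(- \frac{1}{15}\right) 8291 = \left(-30 + 6 \left(8 - 1\right)\right) \left(- \frac{1}{15}\right) 8291 = \left(-30 + 6 \cdot 7\right) \left(- \frac{1}{15}\right) 8291 = \left(-30 + 42\right) \left(- \frac{1}{15}\right) 8291 = 12 \left(- \frac{1}{15}\right) 8291 = \left(- \frac{4}{5}\right) 8291 = - \frac{33164}{5}$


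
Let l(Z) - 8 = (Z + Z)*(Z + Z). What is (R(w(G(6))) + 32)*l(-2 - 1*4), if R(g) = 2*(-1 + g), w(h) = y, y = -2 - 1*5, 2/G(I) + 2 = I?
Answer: 2432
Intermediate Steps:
G(I) = 2/(-2 + I)
y = -7 (y = -2 - 5 = -7)
w(h) = -7
l(Z) = 8 + 4*Z**2 (l(Z) = 8 + (Z + Z)*(Z + Z) = 8 + (2*Z)*(2*Z) = 8 + 4*Z**2)
R(g) = -2 + 2*g
(R(w(G(6))) + 32)*l(-2 - 1*4) = ((-2 + 2*(-7)) + 32)*(8 + 4*(-2 - 1*4)**2) = ((-2 - 14) + 32)*(8 + 4*(-2 - 4)**2) = (-16 + 32)*(8 + 4*(-6)**2) = 16*(8 + 4*36) = 16*(8 + 144) = 16*152 = 2432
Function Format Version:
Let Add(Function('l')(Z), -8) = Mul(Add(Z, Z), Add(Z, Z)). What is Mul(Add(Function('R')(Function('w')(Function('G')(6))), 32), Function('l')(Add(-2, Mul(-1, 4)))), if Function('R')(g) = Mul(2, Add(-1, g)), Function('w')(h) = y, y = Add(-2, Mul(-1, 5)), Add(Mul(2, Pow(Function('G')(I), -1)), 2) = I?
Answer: 2432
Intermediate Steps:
Function('G')(I) = Mul(2, Pow(Add(-2, I), -1))
y = -7 (y = Add(-2, -5) = -7)
Function('w')(h) = -7
Function('l')(Z) = Add(8, Mul(4, Pow(Z, 2))) (Function('l')(Z) = Add(8, Mul(Add(Z, Z), Add(Z, Z))) = Add(8, Mul(Mul(2, Z), Mul(2, Z))) = Add(8, Mul(4, Pow(Z, 2))))
Function('R')(g) = Add(-2, Mul(2, g))
Mul(Add(Function('R')(Function('w')(Function('G')(6))), 32), Function('l')(Add(-2, Mul(-1, 4)))) = Mul(Add(Add(-2, Mul(2, -7)), 32), Add(8, Mul(4, Pow(Add(-2, Mul(-1, 4)), 2)))) = Mul(Add(Add(-2, -14), 32), Add(8, Mul(4, Pow(Add(-2, -4), 2)))) = Mul(Add(-16, 32), Add(8, Mul(4, Pow(-6, 2)))) = Mul(16, Add(8, Mul(4, 36))) = Mul(16, Add(8, 144)) = Mul(16, 152) = 2432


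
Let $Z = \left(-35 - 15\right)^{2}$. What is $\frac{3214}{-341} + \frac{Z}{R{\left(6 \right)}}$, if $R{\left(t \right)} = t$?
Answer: $\frac{416608}{1023} \approx 407.24$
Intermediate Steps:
$Z = 2500$ ($Z = \left(-50\right)^{2} = 2500$)
$\frac{3214}{-341} + \frac{Z}{R{\left(6 \right)}} = \frac{3214}{-341} + \frac{2500}{6} = 3214 \left(- \frac{1}{341}\right) + 2500 \cdot \frac{1}{6} = - \frac{3214}{341} + \frac{1250}{3} = \frac{416608}{1023}$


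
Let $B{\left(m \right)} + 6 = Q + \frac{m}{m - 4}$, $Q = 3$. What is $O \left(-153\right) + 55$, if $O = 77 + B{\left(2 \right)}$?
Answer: $-11114$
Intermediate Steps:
$B{\left(m \right)} = -3 + \frac{m}{-4 + m}$ ($B{\left(m \right)} = -6 + \left(3 + \frac{m}{m - 4}\right) = -6 + \left(3 + \frac{m}{-4 + m}\right) = -3 + \frac{m}{-4 + m}$)
$O = 73$ ($O = 77 + \frac{2 \left(6 - 2\right)}{-4 + 2} = 77 + \frac{2 \left(6 - 2\right)}{-2} = 77 + 2 \left(- \frac{1}{2}\right) 4 = 77 - 4 = 73$)
$O \left(-153\right) + 55 = 73 \left(-153\right) + 55 = -11169 + 55 = -11114$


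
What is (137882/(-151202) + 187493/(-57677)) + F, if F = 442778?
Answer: 1930688254111956/4360438877 ≈ 4.4277e+5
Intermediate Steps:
(137882/(-151202) + 187493/(-57677)) + F = (137882/(-151202) + 187493/(-57677)) + 442778 = (137882*(-1/151202) + 187493*(-1/57677)) + 442778 = (-68941/75601 - 187493/57677) + 442778 = -18150968350/4360438877 + 442778 = 1930688254111956/4360438877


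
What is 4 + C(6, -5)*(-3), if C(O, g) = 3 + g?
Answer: 10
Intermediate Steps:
4 + C(6, -5)*(-3) = 4 + (3 - 5)*(-3) = 4 - 2*(-3) = 4 + 6 = 10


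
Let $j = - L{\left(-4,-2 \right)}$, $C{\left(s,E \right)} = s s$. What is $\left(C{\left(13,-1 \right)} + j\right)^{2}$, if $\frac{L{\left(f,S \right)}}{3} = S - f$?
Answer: $26569$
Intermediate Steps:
$C{\left(s,E \right)} = s^{2}$
$L{\left(f,S \right)} = - 3 f + 3 S$ ($L{\left(f,S \right)} = 3 \left(S - f\right) = - 3 f + 3 S$)
$j = -6$ ($j = - (\left(-3\right) \left(-4\right) + 3 \left(-2\right)) = - (12 - 6) = \left(-1\right) 6 = -6$)
$\left(C{\left(13,-1 \right)} + j\right)^{2} = \left(13^{2} - 6\right)^{2} = \left(169 - 6\right)^{2} = 163^{2} = 26569$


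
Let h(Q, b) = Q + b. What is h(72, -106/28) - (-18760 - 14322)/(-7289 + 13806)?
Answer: 136467/1862 ≈ 73.291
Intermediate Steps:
h(72, -106/28) - (-18760 - 14322)/(-7289 + 13806) = (72 - 106/28) - (-18760 - 14322)/(-7289 + 13806) = (72 - 106*1/28) - (-33082)/6517 = (72 - 53/14) - (-33082)/6517 = 955/14 - 1*(-4726/931) = 955/14 + 4726/931 = 136467/1862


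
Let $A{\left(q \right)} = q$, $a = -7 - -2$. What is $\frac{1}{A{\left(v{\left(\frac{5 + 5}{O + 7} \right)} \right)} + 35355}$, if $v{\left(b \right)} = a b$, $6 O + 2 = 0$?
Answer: $\frac{2}{70695} \approx 2.8291 \cdot 10^{-5}$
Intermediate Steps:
$O = - \frac{1}{3}$ ($O = - \frac{1}{3} + \frac{1}{6} \cdot 0 = - \frac{1}{3} + 0 = - \frac{1}{3} \approx -0.33333$)
$a = -5$ ($a = -7 + 2 = -5$)
$v{\left(b \right)} = - 5 b$
$\frac{1}{A{\left(v{\left(\frac{5 + 5}{O + 7} \right)} \right)} + 35355} = \frac{1}{- 5 \frac{5 + 5}{- \frac{1}{3} + 7} + 35355} = \frac{1}{- 5 \frac{10}{\frac{20}{3}} + 35355} = \frac{1}{- 5 \cdot 10 \cdot \frac{3}{20} + 35355} = \frac{1}{\left(-5\right) \frac{3}{2} + 35355} = \frac{1}{- \frac{15}{2} + 35355} = \frac{1}{\frac{70695}{2}} = \frac{2}{70695}$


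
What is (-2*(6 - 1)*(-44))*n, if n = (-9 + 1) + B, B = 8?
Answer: 0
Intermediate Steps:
n = 0 (n = (-9 + 1) + 8 = -8 + 8 = 0)
(-2*(6 - 1)*(-44))*n = (-2*(6 - 1)*(-44))*0 = (-2*5*(-44))*0 = -10*(-44)*0 = 440*0 = 0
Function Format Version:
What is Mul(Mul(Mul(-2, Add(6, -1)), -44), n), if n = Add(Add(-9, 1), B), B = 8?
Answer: 0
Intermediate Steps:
n = 0 (n = Add(Add(-9, 1), 8) = Add(-8, 8) = 0)
Mul(Mul(Mul(-2, Add(6, -1)), -44), n) = Mul(Mul(Mul(-2, Add(6, -1)), -44), 0) = Mul(Mul(Mul(-2, 5), -44), 0) = Mul(Mul(-10, -44), 0) = Mul(440, 0) = 0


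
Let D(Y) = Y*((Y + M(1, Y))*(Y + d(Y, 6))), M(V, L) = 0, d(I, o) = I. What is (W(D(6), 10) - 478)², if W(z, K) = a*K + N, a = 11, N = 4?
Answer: 132496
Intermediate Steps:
D(Y) = 2*Y³ (D(Y) = Y*((Y + 0)*(Y + Y)) = Y*(Y*(2*Y)) = Y*(2*Y²) = 2*Y³)
W(z, K) = 4 + 11*K (W(z, K) = 11*K + 4 = 4 + 11*K)
(W(D(6), 10) - 478)² = ((4 + 11*10) - 478)² = ((4 + 110) - 478)² = (114 - 478)² = (-364)² = 132496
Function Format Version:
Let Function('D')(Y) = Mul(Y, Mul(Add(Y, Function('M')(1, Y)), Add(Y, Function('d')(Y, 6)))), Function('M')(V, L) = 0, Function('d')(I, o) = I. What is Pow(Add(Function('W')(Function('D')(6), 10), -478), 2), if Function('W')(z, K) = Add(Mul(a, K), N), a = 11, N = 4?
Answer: 132496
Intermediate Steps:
Function('D')(Y) = Mul(2, Pow(Y, 3)) (Function('D')(Y) = Mul(Y, Mul(Add(Y, 0), Add(Y, Y))) = Mul(Y, Mul(Y, Mul(2, Y))) = Mul(Y, Mul(2, Pow(Y, 2))) = Mul(2, Pow(Y, 3)))
Function('W')(z, K) = Add(4, Mul(11, K)) (Function('W')(z, K) = Add(Mul(11, K), 4) = Add(4, Mul(11, K)))
Pow(Add(Function('W')(Function('D')(6), 10), -478), 2) = Pow(Add(Add(4, Mul(11, 10)), -478), 2) = Pow(Add(Add(4, 110), -478), 2) = Pow(Add(114, -478), 2) = Pow(-364, 2) = 132496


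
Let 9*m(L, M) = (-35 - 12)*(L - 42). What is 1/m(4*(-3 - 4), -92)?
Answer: 9/3290 ≈ 0.0027356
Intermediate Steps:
m(L, M) = 658/3 - 47*L/9 (m(L, M) = ((-35 - 12)*(L - 42))/9 = (-47*(-42 + L))/9 = (1974 - 47*L)/9 = 658/3 - 47*L/9)
1/m(4*(-3 - 4), -92) = 1/(658/3 - 188*(-3 - 4)/9) = 1/(658/3 - 188*(-7)/9) = 1/(658/3 - 47/9*(-28)) = 1/(658/3 + 1316/9) = 1/(3290/9) = 9/3290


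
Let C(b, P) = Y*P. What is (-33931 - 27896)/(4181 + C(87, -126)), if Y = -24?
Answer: -61827/7205 ≈ -8.5811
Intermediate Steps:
C(b, P) = -24*P
(-33931 - 27896)/(4181 + C(87, -126)) = (-33931 - 27896)/(4181 - 24*(-126)) = -61827/(4181 + 3024) = -61827/7205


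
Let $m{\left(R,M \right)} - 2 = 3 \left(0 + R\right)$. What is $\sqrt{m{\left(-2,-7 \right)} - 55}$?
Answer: $i \sqrt{59} \approx 7.6811 i$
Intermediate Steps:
$m{\left(R,M \right)} = 2 + 3 R$ ($m{\left(R,M \right)} = 2 + 3 \left(0 + R\right) = 2 + 3 R$)
$\sqrt{m{\left(-2,-7 \right)} - 55} = \sqrt{\left(2 + 3 \left(-2\right)\right) - 55} = \sqrt{\left(2 - 6\right) - 55} = \sqrt{-4 - 55} = \sqrt{-59} = i \sqrt{59}$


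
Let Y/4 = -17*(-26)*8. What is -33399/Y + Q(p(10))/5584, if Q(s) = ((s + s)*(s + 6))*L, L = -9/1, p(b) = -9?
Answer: -12085875/4936256 ≈ -2.4484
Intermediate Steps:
L = -9 (L = -9*1 = -9)
Y = 14144 (Y = 4*(-17*(-26)*8) = 4*(442*8) = 4*3536 = 14144)
Q(s) = -18*s*(6 + s) (Q(s) = ((s + s)*(s + 6))*(-9) = ((2*s)*(6 + s))*(-9) = (2*s*(6 + s))*(-9) = -18*s*(6 + s))
-33399/Y + Q(p(10))/5584 = -33399/14144 - 18*(-9)*(6 - 9)/5584 = -33399*1/14144 - 18*(-9)*(-3)*(1/5584) = -33399/14144 - 486*1/5584 = -33399/14144 - 243/2792 = -12085875/4936256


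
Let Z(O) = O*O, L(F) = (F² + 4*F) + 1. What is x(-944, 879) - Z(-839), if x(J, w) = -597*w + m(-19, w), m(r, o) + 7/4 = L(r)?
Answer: -4913599/4 ≈ -1.2284e+6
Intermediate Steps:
L(F) = 1 + F² + 4*F
Z(O) = O²
m(r, o) = -¾ + r² + 4*r (m(r, o) = -7/4 + (1 + r² + 4*r) = -¾ + r² + 4*r)
x(J, w) = 1137/4 - 597*w (x(J, w) = -597*w + (-¾ + (-19)² + 4*(-19)) = -597*w + (-¾ + 361 - 76) = -597*w + 1137/4 = 1137/4 - 597*w)
x(-944, 879) - Z(-839) = (1137/4 - 597*879) - 1*(-839)² = (1137/4 - 524763) - 1*703921 = -2097915/4 - 703921 = -4913599/4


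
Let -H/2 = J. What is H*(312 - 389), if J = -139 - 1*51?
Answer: -29260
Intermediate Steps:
J = -190 (J = -139 - 51 = -190)
H = 380 (H = -2*(-190) = 380)
H*(312 - 389) = 380*(312 - 389) = 380*(-77) = -29260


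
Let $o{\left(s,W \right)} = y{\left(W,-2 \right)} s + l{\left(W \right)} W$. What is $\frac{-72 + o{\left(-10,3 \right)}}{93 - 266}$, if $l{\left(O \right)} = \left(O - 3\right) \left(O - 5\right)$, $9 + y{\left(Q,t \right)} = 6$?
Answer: $\frac{42}{173} \approx 0.24277$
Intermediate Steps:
$y{\left(Q,t \right)} = -3$ ($y{\left(Q,t \right)} = -9 + 6 = -3$)
$l{\left(O \right)} = \left(-5 + O\right) \left(-3 + O\right)$ ($l{\left(O \right)} = \left(-3 + O\right) \left(-5 + O\right) = \left(-5 + O\right) \left(-3 + O\right)$)
$o{\left(s,W \right)} = - 3 s + W \left(15 + W^{2} - 8 W\right)$ ($o{\left(s,W \right)} = - 3 s + \left(15 + W^{2} - 8 W\right) W = - 3 s + W \left(15 + W^{2} - 8 W\right)$)
$\frac{-72 + o{\left(-10,3 \right)}}{93 - 266} = \frac{-72 + \left(\left(-3\right) \left(-10\right) + 3 \left(15 + 3^{2} - 24\right)\right)}{93 - 266} = \frac{-72 + \left(30 + 3 \left(15 + 9 - 24\right)\right)}{-173} = \left(-72 + \left(30 + 3 \cdot 0\right)\right) \left(- \frac{1}{173}\right) = \left(-72 + \left(30 + 0\right)\right) \left(- \frac{1}{173}\right) = \left(-72 + 30\right) \left(- \frac{1}{173}\right) = \left(-42\right) \left(- \frac{1}{173}\right) = \frac{42}{173}$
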